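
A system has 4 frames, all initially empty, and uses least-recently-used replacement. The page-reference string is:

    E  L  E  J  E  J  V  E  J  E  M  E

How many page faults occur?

E: miss, frames {E}
L: miss, frames {E,L}
E: hit
J: miss, frames {L,E,J}
E: hit
J: hit
V: miss, frames {L,E,J,V}
E: hit
J: hit
E: hit
M: miss, evict L, frames {V,J,E,M}
E: hit
Page faults: 5.

5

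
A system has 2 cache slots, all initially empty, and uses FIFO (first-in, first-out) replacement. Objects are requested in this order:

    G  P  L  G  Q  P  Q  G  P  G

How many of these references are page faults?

7

G → miss, frames (G)
P → miss, frames (G P)
L → miss, evict G, frames (P L)
G → miss, evict P, frames (L G)
Q → miss, evict L, frames (G Q)
P → miss, evict G, frames (Q P)
Q → hit
G → miss, evict Q, frames (P G)
P → hit
G → hit
Page faults: 7.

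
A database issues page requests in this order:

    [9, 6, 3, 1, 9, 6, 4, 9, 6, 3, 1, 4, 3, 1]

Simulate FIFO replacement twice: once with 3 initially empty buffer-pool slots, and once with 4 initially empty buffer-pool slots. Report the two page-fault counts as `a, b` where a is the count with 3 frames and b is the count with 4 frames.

9, 10

3 frames: F F F F F F F . . F F . . . → 9 faults.
4 frames: F F F F . . F F F F F F . . → 10 faults.
10 > 9: adding a frame increased faults — Belady's anomaly.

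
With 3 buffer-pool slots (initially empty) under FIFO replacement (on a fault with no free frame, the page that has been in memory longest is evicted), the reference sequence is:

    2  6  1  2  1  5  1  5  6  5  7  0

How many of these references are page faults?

6

2 -> fault, frames [2]
6 -> fault, frames [2, 6]
1 -> fault, frames [2, 6, 1]
2 -> hit
1 -> hit
5 -> fault, evict 2, frames [6, 1, 5]
1 -> hit
5 -> hit
6 -> hit
5 -> hit
7 -> fault, evict 6, frames [1, 5, 7]
0 -> fault, evict 1, frames [5, 7, 0]
Page faults: 6.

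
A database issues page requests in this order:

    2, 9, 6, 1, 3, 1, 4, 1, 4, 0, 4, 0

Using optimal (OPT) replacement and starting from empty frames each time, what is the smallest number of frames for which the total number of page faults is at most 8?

2

f=1: 12 faults
f=2: 7 faults
f=3: 7 faults
f=4: 7 faults
f=5: 7 faults
f=6: 7 faults
f=7: 7 faults
Smallest f with faults ≤ 8 is 2.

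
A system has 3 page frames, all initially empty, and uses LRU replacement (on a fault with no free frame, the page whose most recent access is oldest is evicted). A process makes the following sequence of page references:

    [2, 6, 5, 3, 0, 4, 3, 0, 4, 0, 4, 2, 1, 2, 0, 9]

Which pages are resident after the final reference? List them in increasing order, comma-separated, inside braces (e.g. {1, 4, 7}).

{0, 2, 9}

2 → miss, frames [2]
6 → miss, frames [2, 6]
5 → miss, frames [2, 6, 5]
3 → miss, evict 2, frames [6, 5, 3]
0 → miss, evict 6, frames [5, 3, 0]
4 → miss, evict 5, frames [3, 0, 4]
3 → hit
0 → hit
4 → hit
0 → hit
4 → hit
2 → miss, evict 3, frames [0, 4, 2]
1 → miss, evict 0, frames [4, 2, 1]
2 → hit
0 → miss, evict 4, frames [1, 2, 0]
9 → miss, evict 1, frames [2, 0, 9]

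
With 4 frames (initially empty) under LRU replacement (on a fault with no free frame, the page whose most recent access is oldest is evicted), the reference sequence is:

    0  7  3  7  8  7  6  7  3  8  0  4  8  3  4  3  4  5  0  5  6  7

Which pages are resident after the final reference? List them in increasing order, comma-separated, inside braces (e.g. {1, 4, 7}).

{0, 5, 6, 7}

0 → fault, frames [0]
7 → fault, frames [0, 7]
3 → fault, frames [0, 7, 3]
7 → hit
8 → fault, frames [0, 3, 7, 8]
7 → hit
6 → fault, evict 0, frames [3, 8, 7, 6]
7 → hit
3 → hit
8 → hit
0 → fault, evict 6, frames [7, 3, 8, 0]
4 → fault, evict 7, frames [3, 8, 0, 4]
8 → hit
3 → hit
4 → hit
3 → hit
4 → hit
5 → fault, evict 0, frames [8, 3, 4, 5]
0 → fault, evict 8, frames [3, 4, 5, 0]
5 → hit
6 → fault, evict 3, frames [4, 0, 5, 6]
7 → fault, evict 4, frames [0, 5, 6, 7]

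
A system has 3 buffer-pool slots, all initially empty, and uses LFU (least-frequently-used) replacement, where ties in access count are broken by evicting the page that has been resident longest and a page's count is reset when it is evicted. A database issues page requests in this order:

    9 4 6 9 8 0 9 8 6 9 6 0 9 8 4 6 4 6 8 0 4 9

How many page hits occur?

10

9 -> miss, frames (9)
4 -> miss, frames (9 4)
6 -> miss, frames (9 4 6)
9 -> hit
8 -> miss, evict 4, frames (9 6 8)
0 -> miss, evict 6, frames (9 8 0)
9 -> hit
8 -> hit
6 -> miss, evict 0, frames (9 8 6)
9 -> hit
6 -> hit
0 -> miss, evict 8, frames (9 6 0)
9 -> hit
8 -> miss, evict 0, frames (9 6 8)
4 -> miss, evict 8, frames (9 6 4)
6 -> hit
4 -> hit
6 -> hit
8 -> miss, evict 4, frames (9 6 8)
0 -> miss, evict 8, frames (9 6 0)
4 -> miss, evict 0, frames (9 6 4)
9 -> hit
Hits: 10.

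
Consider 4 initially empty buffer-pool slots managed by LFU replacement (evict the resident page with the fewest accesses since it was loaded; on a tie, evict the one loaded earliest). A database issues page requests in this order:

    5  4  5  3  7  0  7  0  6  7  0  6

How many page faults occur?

6

5 -> miss, frames [5]
4 -> miss, frames [5, 4]
5 -> hit
3 -> miss, frames [5, 4, 3]
7 -> miss, frames [5, 4, 3, 7]
0 -> miss, evict 4, frames [5, 3, 7, 0]
7 -> hit
0 -> hit
6 -> miss, evict 3, frames [5, 7, 0, 6]
7 -> hit
0 -> hit
6 -> hit
Page faults: 6.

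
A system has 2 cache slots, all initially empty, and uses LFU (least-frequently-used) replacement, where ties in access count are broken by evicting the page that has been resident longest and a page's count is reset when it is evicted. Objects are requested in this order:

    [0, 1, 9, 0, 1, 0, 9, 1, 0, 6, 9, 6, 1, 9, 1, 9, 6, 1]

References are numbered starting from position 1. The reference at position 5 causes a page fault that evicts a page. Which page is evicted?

9

pos 1: 0 -> miss, frames [0]
pos 2: 1 -> miss, frames [0, 1]
pos 3: 9 -> miss, evict 0, frames [1, 9]
pos 4: 0 -> miss, evict 1, frames [9, 0]
pos 5: 1 -> miss, evict 9, frames [0, 1]
At position 5, page 9 is evicted.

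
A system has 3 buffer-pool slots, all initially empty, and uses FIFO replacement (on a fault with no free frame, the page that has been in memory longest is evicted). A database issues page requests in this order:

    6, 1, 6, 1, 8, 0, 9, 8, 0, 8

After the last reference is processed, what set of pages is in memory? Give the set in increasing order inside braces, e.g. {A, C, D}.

{0, 8, 9}

6 -> fault, frames [6]
1 -> fault, frames [6, 1]
6 -> hit
1 -> hit
8 -> fault, frames [6, 1, 8]
0 -> fault, evict 6, frames [1, 8, 0]
9 -> fault, evict 1, frames [8, 0, 9]
8 -> hit
0 -> hit
8 -> hit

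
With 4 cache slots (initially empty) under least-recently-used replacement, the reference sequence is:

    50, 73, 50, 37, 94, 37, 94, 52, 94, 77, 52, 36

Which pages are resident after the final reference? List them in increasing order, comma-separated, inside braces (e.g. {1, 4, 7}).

{36, 52, 77, 94}

50 → fault, frames {50}
73 → fault, frames {50,73}
50 → hit
37 → fault, frames {73,50,37}
94 → fault, frames {73,50,37,94}
37 → hit
94 → hit
52 → fault, evict 73, frames {50,37,94,52}
94 → hit
77 → fault, evict 50, frames {37,52,94,77}
52 → hit
36 → fault, evict 37, frames {94,77,52,36}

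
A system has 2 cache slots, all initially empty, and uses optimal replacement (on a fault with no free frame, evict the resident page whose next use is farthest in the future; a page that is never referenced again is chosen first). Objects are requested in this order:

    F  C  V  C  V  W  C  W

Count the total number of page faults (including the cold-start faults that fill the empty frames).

F -> fault, frames {F}
C -> fault, frames {F,C}
V -> fault, evict F, frames {C,V}
C -> hit
V -> hit
W -> fault, evict V, frames {C,W}
C -> hit
W -> hit
Page faults: 4.

4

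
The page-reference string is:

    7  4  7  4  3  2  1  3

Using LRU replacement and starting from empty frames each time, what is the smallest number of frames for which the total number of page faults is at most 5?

f=1: 8 faults
f=2: 6 faults
f=3: 5 faults
f=4: 5 faults
f=5: 5 faults
Smallest f with faults ≤ 5 is 3.

3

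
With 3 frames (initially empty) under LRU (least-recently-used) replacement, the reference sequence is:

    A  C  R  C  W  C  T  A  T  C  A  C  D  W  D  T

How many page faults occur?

A: fault, frames {A}
C: fault, frames {A,C}
R: fault, frames {A,C,R}
C: hit
W: fault, evict A, frames {R,C,W}
C: hit
T: fault, evict R, frames {W,C,T}
A: fault, evict W, frames {C,T,A}
T: hit
C: hit
A: hit
C: hit
D: fault, evict T, frames {A,C,D}
W: fault, evict A, frames {C,D,W}
D: hit
T: fault, evict C, frames {W,D,T}
Page faults: 9.

9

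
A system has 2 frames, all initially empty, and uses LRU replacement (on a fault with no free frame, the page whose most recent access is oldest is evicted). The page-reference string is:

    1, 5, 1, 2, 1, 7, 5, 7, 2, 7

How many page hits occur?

1 → fault, frames (1)
5 → fault, frames (1 5)
1 → hit
2 → fault, evict 5, frames (1 2)
1 → hit
7 → fault, evict 2, frames (1 7)
5 → fault, evict 1, frames (7 5)
7 → hit
2 → fault, evict 5, frames (7 2)
7 → hit
Hits: 4.

4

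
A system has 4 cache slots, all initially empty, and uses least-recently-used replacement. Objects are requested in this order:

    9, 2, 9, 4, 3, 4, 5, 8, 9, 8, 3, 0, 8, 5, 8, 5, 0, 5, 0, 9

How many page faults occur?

9 → fault, frames (9)
2 → fault, frames (9 2)
9 → hit
4 → fault, frames (2 9 4)
3 → fault, frames (2 9 4 3)
4 → hit
5 → fault, evict 2, frames (9 3 4 5)
8 → fault, evict 9, frames (3 4 5 8)
9 → fault, evict 3, frames (4 5 8 9)
8 → hit
3 → fault, evict 4, frames (5 9 8 3)
0 → fault, evict 5, frames (9 8 3 0)
8 → hit
5 → fault, evict 9, frames (3 0 8 5)
8 → hit
5 → hit
0 → hit
5 → hit
0 → hit
9 → fault, evict 3, frames (8 5 0 9)
Page faults: 11.

11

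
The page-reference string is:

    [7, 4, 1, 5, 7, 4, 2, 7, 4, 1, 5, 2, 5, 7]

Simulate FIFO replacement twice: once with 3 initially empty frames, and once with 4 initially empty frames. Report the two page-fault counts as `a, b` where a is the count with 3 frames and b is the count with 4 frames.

10, 11

3 frames: F F F F F F F . . F F . . F → 10 faults.
4 frames: F F F F . . F F F F F F . F → 11 faults.
11 > 10: adding a frame increased faults — Belady's anomaly.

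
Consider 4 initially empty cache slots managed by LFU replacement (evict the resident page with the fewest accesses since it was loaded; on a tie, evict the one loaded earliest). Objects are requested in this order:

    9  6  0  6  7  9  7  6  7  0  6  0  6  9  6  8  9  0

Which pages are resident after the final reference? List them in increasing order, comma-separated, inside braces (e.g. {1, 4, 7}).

9: fault, frames {9}
6: fault, frames {9,6}
0: fault, frames {9,6,0}
6: hit
7: fault, frames {9,6,0,7}
9: hit
7: hit
6: hit
7: hit
0: hit
6: hit
0: hit
6: hit
9: hit
6: hit
8: fault, evict 9, frames {6,0,7,8}
9: fault, evict 8, frames {6,0,7,9}
0: hit

{0, 6, 7, 9}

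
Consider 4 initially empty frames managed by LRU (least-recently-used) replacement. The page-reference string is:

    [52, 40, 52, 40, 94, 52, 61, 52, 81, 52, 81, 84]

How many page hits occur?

6

52: fault, frames [52]
40: fault, frames [52, 40]
52: hit
40: hit
94: fault, frames [52, 40, 94]
52: hit
61: fault, frames [40, 94, 52, 61]
52: hit
81: fault, evict 40, frames [94, 61, 52, 81]
52: hit
81: hit
84: fault, evict 94, frames [61, 52, 81, 84]
Hits: 6.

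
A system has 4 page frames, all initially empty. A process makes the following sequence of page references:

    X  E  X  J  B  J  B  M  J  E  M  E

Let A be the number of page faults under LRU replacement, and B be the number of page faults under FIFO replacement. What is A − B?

1

Under LRU: F F . F F . . F . F . . → 6 faults.
Under FIFO: F F . F F . . F . . . . → 5 faults.
A − B = 6 − 5 = 1.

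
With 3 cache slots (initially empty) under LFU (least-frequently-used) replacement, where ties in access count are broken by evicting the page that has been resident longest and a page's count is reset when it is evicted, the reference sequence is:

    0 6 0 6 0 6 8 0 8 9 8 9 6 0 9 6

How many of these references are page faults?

0: miss, frames [0]
6: miss, frames [0, 6]
0: hit
6: hit
0: hit
6: hit
8: miss, frames [0, 6, 8]
0: hit
8: hit
9: miss, evict 8, frames [0, 6, 9]
8: miss, evict 9, frames [0, 6, 8]
9: miss, evict 8, frames [0, 6, 9]
6: hit
0: hit
9: hit
6: hit
Page faults: 6.

6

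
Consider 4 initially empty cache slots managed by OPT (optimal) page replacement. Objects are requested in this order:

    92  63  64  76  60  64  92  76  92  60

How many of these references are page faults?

92 → fault, frames {92}
63 → fault, frames {92,63}
64 → fault, frames {92,63,64}
76 → fault, frames {92,63,64,76}
60 → fault, evict 63, frames {92,64,76,60}
64 → hit
92 → hit
76 → hit
92 → hit
60 → hit
Page faults: 5.

5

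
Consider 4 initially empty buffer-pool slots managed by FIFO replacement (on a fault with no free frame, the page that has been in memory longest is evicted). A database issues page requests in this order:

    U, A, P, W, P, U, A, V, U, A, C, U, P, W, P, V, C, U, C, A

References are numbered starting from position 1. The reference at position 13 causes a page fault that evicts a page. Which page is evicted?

pos 1: U -> fault, frames {U}
pos 2: A -> fault, frames {U,A}
pos 3: P -> fault, frames {U,A,P}
pos 4: W -> fault, frames {U,A,P,W}
pos 5: P -> hit
pos 6: U -> hit
pos 7: A -> hit
pos 8: V -> fault, evict U, frames {A,P,W,V}
pos 9: U -> fault, evict A, frames {P,W,V,U}
pos 10: A -> fault, evict P, frames {W,V,U,A}
pos 11: C -> fault, evict W, frames {V,U,A,C}
pos 12: U -> hit
pos 13: P -> fault, evict V, frames {U,A,C,P}
At position 13, page V is evicted.

V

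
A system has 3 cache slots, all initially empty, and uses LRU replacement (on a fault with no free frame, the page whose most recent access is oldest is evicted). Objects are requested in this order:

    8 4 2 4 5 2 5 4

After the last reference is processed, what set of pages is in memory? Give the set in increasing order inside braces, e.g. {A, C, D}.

{2, 4, 5}

8: miss, frames [8]
4: miss, frames [8, 4]
2: miss, frames [8, 4, 2]
4: hit
5: miss, evict 8, frames [2, 4, 5]
2: hit
5: hit
4: hit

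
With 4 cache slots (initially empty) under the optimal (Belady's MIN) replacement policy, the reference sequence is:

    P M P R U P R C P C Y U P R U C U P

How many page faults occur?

P → fault, frames (P)
M → fault, frames (P M)
P → hit
R → fault, frames (P M R)
U → fault, frames (P M R U)
P → hit
R → hit
C → fault, evict M, frames (P R U C)
P → hit
C → hit
Y → fault, evict C, frames (P R U Y)
U → hit
P → hit
R → hit
U → hit
C → fault, evict Y, frames (P R U C)
U → hit
P → hit
Page faults: 7.

7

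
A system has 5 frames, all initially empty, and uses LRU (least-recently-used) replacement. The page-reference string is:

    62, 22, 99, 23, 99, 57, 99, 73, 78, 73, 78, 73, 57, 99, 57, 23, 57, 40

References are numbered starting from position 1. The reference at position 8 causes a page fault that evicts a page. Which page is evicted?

62

pos 1: 62: miss, frames (62)
pos 2: 22: miss, frames (62 22)
pos 3: 99: miss, frames (62 22 99)
pos 4: 23: miss, frames (62 22 99 23)
pos 5: 99: hit
pos 6: 57: miss, frames (62 22 23 99 57)
pos 7: 99: hit
pos 8: 73: miss, evict 62, frames (22 23 57 99 73)
At position 8, page 62 is evicted.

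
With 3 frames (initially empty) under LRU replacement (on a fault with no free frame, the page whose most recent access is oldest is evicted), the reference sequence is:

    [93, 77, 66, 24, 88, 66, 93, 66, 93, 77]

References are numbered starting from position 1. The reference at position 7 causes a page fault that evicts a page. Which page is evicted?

pos 1: 93 → miss, frames (93)
pos 2: 77 → miss, frames (93 77)
pos 3: 66 → miss, frames (93 77 66)
pos 4: 24 → miss, evict 93, frames (77 66 24)
pos 5: 88 → miss, evict 77, frames (66 24 88)
pos 6: 66 → hit
pos 7: 93 → miss, evict 24, frames (88 66 93)
At position 7, page 24 is evicted.

24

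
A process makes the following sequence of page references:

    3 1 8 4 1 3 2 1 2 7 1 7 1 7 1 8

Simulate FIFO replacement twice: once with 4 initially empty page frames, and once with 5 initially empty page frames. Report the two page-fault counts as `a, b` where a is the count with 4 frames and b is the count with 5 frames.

4 frames: F F F F . . F . . F F . . . . F → 8 faults.
5 frames: F F F F . . F . . F . . . . . . → 6 faults.
6 < 8: adding a frame reduced faults, as is typical.

8, 6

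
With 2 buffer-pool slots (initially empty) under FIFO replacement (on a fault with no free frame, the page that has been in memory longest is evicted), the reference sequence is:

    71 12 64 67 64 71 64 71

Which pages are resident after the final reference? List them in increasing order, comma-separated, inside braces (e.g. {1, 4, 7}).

71: fault, frames {71}
12: fault, frames {71,12}
64: fault, evict 71, frames {12,64}
67: fault, evict 12, frames {64,67}
64: hit
71: fault, evict 64, frames {67,71}
64: fault, evict 67, frames {71,64}
71: hit

{64, 71}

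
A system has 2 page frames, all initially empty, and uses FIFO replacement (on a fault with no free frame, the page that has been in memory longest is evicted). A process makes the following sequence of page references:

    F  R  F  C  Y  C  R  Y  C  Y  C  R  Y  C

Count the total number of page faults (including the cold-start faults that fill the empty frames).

9

F: fault, frames {F}
R: fault, frames {F,R}
F: hit
C: fault, evict F, frames {R,C}
Y: fault, evict R, frames {C,Y}
C: hit
R: fault, evict C, frames {Y,R}
Y: hit
C: fault, evict Y, frames {R,C}
Y: fault, evict R, frames {C,Y}
C: hit
R: fault, evict C, frames {Y,R}
Y: hit
C: fault, evict Y, frames {R,C}
Page faults: 9.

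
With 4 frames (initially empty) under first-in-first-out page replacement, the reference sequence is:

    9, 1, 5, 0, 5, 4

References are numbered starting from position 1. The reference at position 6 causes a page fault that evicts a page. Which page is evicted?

pos 1: 9: miss, frames {9}
pos 2: 1: miss, frames {9,1}
pos 3: 5: miss, frames {9,1,5}
pos 4: 0: miss, frames {9,1,5,0}
pos 5: 5: hit
pos 6: 4: miss, evict 9, frames {1,5,0,4}
At position 6, page 9 is evicted.

9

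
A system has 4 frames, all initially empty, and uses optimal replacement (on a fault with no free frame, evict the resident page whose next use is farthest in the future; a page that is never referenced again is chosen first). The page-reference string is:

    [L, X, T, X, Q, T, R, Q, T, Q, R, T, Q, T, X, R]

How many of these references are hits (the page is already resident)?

L → fault, frames {L}
X → fault, frames {L,X}
T → fault, frames {L,X,T}
X → hit
Q → fault, frames {L,X,T,Q}
T → hit
R → fault, evict L, frames {X,T,Q,R}
Q → hit
T → hit
Q → hit
R → hit
T → hit
Q → hit
T → hit
X → hit
R → hit
Hits: 11.

11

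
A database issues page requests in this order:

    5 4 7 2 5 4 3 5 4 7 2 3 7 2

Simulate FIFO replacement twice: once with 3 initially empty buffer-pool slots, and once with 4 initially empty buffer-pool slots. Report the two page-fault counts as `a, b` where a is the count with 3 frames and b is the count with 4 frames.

9, 10

3 frames: F F F F F F F . . F F . . . → 9 faults.
4 frames: F F F F . . F F F F F F . . → 10 faults.
10 > 9: adding a frame increased faults — Belady's anomaly.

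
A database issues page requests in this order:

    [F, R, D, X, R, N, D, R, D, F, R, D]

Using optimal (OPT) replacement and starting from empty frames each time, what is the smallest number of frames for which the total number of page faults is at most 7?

f=1: 12 faults
f=2: 8 faults
f=3: 6 faults
f=4: 5 faults
f=5: 5 faults
Smallest f with faults ≤ 7 is 3.

3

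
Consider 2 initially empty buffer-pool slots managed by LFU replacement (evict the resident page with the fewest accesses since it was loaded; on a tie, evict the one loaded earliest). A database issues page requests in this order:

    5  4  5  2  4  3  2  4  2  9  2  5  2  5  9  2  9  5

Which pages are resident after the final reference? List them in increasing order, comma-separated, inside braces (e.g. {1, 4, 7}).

{5, 9}

5 → fault, frames [5]
4 → fault, frames [5, 4]
5 → hit
2 → fault, evict 4, frames [5, 2]
4 → fault, evict 2, frames [5, 4]
3 → fault, evict 4, frames [5, 3]
2 → fault, evict 3, frames [5, 2]
4 → fault, evict 2, frames [5, 4]
2 → fault, evict 4, frames [5, 2]
9 → fault, evict 2, frames [5, 9]
2 → fault, evict 9, frames [5, 2]
5 → hit
2 → hit
5 → hit
9 → fault, evict 2, frames [5, 9]
2 → fault, evict 9, frames [5, 2]
9 → fault, evict 2, frames [5, 9]
5 → hit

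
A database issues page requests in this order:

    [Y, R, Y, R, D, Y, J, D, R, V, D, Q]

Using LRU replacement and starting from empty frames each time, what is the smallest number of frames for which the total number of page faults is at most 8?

3

f=1: 12 faults
f=2: 10 faults
f=3: 7 faults
f=4: 6 faults
f=5: 6 faults
f=6: 6 faults
Smallest f with faults ≤ 8 is 3.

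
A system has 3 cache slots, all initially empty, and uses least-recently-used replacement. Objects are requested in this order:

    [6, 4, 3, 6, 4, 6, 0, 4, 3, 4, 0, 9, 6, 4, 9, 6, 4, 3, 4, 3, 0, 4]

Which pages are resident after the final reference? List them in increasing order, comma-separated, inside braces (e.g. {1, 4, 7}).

{0, 3, 4}

6: miss, frames (6)
4: miss, frames (6 4)
3: miss, frames (6 4 3)
6: hit
4: hit
6: hit
0: miss, evict 3, frames (4 6 0)
4: hit
3: miss, evict 6, frames (0 4 3)
4: hit
0: hit
9: miss, evict 3, frames (4 0 9)
6: miss, evict 4, frames (0 9 6)
4: miss, evict 0, frames (9 6 4)
9: hit
6: hit
4: hit
3: miss, evict 9, frames (6 4 3)
4: hit
3: hit
0: miss, evict 6, frames (4 3 0)
4: hit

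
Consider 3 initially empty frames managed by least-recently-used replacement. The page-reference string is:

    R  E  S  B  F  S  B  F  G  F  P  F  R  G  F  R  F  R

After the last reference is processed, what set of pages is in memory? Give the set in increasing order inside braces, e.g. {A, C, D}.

{F, G, R}

R -> fault, frames (R)
E -> fault, frames (R E)
S -> fault, frames (R E S)
B -> fault, evict R, frames (E S B)
F -> fault, evict E, frames (S B F)
S -> hit
B -> hit
F -> hit
G -> fault, evict S, frames (B F G)
F -> hit
P -> fault, evict B, frames (G F P)
F -> hit
R -> fault, evict G, frames (P F R)
G -> fault, evict P, frames (F R G)
F -> hit
R -> hit
F -> hit
R -> hit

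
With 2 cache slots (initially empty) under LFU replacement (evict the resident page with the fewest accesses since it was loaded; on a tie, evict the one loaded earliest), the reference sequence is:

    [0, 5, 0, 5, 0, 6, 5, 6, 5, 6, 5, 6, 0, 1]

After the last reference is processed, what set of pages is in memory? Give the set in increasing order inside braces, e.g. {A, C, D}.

{0, 1}

0 → fault, frames (0)
5 → fault, frames (0 5)
0 → hit
5 → hit
0 → hit
6 → fault, evict 5, frames (0 6)
5 → fault, evict 6, frames (0 5)
6 → fault, evict 5, frames (0 6)
5 → fault, evict 6, frames (0 5)
6 → fault, evict 5, frames (0 6)
5 → fault, evict 6, frames (0 5)
6 → fault, evict 5, frames (0 6)
0 → hit
1 → fault, evict 6, frames (0 1)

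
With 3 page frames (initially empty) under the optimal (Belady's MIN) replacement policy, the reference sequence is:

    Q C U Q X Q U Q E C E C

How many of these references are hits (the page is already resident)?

Q: miss, frames {Q}
C: miss, frames {Q,C}
U: miss, frames {Q,C,U}
Q: hit
X: miss, evict C, frames {Q,U,X}
Q: hit
U: hit
Q: hit
E: miss, evict X, frames {Q,U,E}
C: miss, evict U, frames {Q,E,C}
E: hit
C: hit
Hits: 6.

6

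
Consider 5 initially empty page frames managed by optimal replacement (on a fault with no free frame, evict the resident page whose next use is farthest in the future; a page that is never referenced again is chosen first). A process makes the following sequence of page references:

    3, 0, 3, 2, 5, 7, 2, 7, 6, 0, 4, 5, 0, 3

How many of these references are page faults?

3 -> fault, frames (3)
0 -> fault, frames (3 0)
3 -> hit
2 -> fault, frames (3 0 2)
5 -> fault, frames (3 0 2 5)
7 -> fault, frames (3 0 2 5 7)
2 -> hit
7 -> hit
6 -> fault, evict 7, frames (3 0 2 5 6)
0 -> hit
4 -> fault, evict 6, frames (3 0 2 5 4)
5 -> hit
0 -> hit
3 -> hit
Page faults: 7.

7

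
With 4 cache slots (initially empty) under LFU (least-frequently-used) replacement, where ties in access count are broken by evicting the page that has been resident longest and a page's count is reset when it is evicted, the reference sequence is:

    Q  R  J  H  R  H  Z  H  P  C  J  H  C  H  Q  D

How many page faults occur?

10

Q → miss, frames (Q)
R → miss, frames (Q R)
J → miss, frames (Q R J)
H → miss, frames (Q R J H)
R → hit
H → hit
Z → miss, evict Q, frames (R J H Z)
H → hit
P → miss, evict J, frames (R H Z P)
C → miss, evict Z, frames (R H P C)
J → miss, evict P, frames (R H C J)
H → hit
C → hit
H → hit
Q → miss, evict J, frames (R H C Q)
D → miss, evict Q, frames (R H C D)
Page faults: 10.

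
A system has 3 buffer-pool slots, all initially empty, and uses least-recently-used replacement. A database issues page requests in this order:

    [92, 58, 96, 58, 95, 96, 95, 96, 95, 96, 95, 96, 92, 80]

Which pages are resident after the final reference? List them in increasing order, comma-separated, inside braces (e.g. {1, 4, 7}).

{80, 92, 96}

92 → fault, frames [92]
58 → fault, frames [92, 58]
96 → fault, frames [92, 58, 96]
58 → hit
95 → fault, evict 92, frames [96, 58, 95]
96 → hit
95 → hit
96 → hit
95 → hit
96 → hit
95 → hit
96 → hit
92 → fault, evict 58, frames [95, 96, 92]
80 → fault, evict 95, frames [96, 92, 80]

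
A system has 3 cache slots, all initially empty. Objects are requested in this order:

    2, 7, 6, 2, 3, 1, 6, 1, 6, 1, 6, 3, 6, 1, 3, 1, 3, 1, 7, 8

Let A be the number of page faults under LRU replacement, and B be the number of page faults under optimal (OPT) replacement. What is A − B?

Under LRU: F F F . F F F . . . . . . . . . . . F F → 8 faults.
Under OPT: F F F . F F . . . . . . . . . . . . F F → 7 faults.
A − B = 8 − 7 = 1.

1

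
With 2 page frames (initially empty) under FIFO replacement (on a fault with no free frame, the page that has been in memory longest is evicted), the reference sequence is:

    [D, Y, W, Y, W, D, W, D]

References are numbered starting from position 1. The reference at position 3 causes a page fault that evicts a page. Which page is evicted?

D

pos 1: D → miss, frames [D]
pos 2: Y → miss, frames [D, Y]
pos 3: W → miss, evict D, frames [Y, W]
At position 3, page D is evicted.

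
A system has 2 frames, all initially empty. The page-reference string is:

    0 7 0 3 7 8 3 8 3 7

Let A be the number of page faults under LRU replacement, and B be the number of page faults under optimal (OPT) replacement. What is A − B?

Under LRU: F F . F F F F . . F → 7 faults.
Under OPT: F F . F . F . . . F → 5 faults.
A − B = 7 − 5 = 2.

2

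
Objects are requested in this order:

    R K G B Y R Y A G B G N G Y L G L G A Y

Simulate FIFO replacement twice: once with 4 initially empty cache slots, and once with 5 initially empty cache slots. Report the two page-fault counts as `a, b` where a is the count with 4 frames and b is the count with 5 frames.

14, 9

4 frames: F F F F F F . F F F . F . F F F . . F . → 14 faults.
5 frames: F F F F F . . F . . . F . . F F . . . . → 9 faults.
9 < 14: adding a frame reduced faults, as is typical.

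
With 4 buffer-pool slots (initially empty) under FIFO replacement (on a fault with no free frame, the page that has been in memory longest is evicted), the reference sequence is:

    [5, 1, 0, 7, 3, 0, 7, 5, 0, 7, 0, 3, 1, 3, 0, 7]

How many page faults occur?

5 → miss, frames [5]
1 → miss, frames [5, 1]
0 → miss, frames [5, 1, 0]
7 → miss, frames [5, 1, 0, 7]
3 → miss, evict 5, frames [1, 0, 7, 3]
0 → hit
7 → hit
5 → miss, evict 1, frames [0, 7, 3, 5]
0 → hit
7 → hit
0 → hit
3 → hit
1 → miss, evict 0, frames [7, 3, 5, 1]
3 → hit
0 → miss, evict 7, frames [3, 5, 1, 0]
7 → miss, evict 3, frames [5, 1, 0, 7]
Page faults: 9.

9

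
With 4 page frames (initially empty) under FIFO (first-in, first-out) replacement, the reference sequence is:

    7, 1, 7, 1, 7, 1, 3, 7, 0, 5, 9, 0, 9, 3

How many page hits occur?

8

7 → fault, frames (7)
1 → fault, frames (7 1)
7 → hit
1 → hit
7 → hit
1 → hit
3 → fault, frames (7 1 3)
7 → hit
0 → fault, frames (7 1 3 0)
5 → fault, evict 7, frames (1 3 0 5)
9 → fault, evict 1, frames (3 0 5 9)
0 → hit
9 → hit
3 → hit
Hits: 8.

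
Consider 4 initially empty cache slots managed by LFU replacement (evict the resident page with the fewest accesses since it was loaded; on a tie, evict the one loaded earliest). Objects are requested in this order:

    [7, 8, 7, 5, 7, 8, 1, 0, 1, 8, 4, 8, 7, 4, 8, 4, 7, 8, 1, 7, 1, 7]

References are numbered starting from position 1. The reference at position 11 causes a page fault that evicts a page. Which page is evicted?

pos 1: 7: fault, frames {7}
pos 2: 8: fault, frames {7,8}
pos 3: 7: hit
pos 4: 5: fault, frames {7,8,5}
pos 5: 7: hit
pos 6: 8: hit
pos 7: 1: fault, frames {7,8,5,1}
pos 8: 0: fault, evict 5, frames {7,8,1,0}
pos 9: 1: hit
pos 10: 8: hit
pos 11: 4: fault, evict 0, frames {7,8,1,4}
At position 11, page 0 is evicted.

0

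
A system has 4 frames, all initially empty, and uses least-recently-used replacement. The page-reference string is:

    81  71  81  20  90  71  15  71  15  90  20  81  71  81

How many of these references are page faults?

81 -> fault, frames {81}
71 -> fault, frames {81,71}
81 -> hit
20 -> fault, frames {71,81,20}
90 -> fault, frames {71,81,20,90}
71 -> hit
15 -> fault, evict 81, frames {20,90,71,15}
71 -> hit
15 -> hit
90 -> hit
20 -> hit
81 -> fault, evict 71, frames {15,90,20,81}
71 -> fault, evict 15, frames {90,20,81,71}
81 -> hit
Page faults: 7.

7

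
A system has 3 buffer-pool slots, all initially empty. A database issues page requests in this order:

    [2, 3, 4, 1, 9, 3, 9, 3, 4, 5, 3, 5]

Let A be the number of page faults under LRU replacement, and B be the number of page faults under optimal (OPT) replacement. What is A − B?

Under LRU: F F F F F F . . F F . . → 8 faults.
Under OPT: F F F F F . . . . F . . → 6 faults.
A − B = 8 − 6 = 2.

2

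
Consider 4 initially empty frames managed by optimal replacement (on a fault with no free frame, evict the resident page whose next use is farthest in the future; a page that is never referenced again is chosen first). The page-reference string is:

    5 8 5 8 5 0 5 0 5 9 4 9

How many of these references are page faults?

5

5 -> fault, frames {5}
8 -> fault, frames {5,8}
5 -> hit
8 -> hit
5 -> hit
0 -> fault, frames {5,8,0}
5 -> hit
0 -> hit
5 -> hit
9 -> fault, frames {5,8,0,9}
4 -> fault, evict 0, frames {5,8,9,4}
9 -> hit
Page faults: 5.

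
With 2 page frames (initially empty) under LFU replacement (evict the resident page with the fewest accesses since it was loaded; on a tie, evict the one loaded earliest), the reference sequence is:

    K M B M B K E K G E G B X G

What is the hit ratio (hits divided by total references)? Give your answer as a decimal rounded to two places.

K: miss, frames {K}
M: miss, frames {K,M}
B: miss, evict K, frames {M,B}
M: hit
B: hit
K: miss, evict M, frames {B,K}
E: miss, evict K, frames {B,E}
K: miss, evict E, frames {B,K}
G: miss, evict K, frames {B,G}
E: miss, evict G, frames {B,E}
G: miss, evict E, frames {B,G}
B: hit
X: miss, evict G, frames {B,X}
G: miss, evict X, frames {B,G}
Hits: 3 of 14 references → 3/14 = 0.2143.

0.21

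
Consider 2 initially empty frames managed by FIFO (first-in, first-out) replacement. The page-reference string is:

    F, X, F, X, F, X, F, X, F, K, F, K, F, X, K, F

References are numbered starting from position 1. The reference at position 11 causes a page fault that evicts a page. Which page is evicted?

X

pos 1: F: fault, frames (F)
pos 2: X: fault, frames (F X)
pos 3: F: hit
pos 4: X: hit
pos 5: F: hit
pos 6: X: hit
pos 7: F: hit
pos 8: X: hit
pos 9: F: hit
pos 10: K: fault, evict F, frames (X K)
pos 11: F: fault, evict X, frames (K F)
At position 11, page X is evicted.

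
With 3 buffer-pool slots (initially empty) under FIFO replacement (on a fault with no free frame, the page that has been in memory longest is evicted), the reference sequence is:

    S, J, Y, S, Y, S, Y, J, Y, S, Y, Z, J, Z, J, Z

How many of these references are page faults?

S → miss, frames [S]
J → miss, frames [S, J]
Y → miss, frames [S, J, Y]
S → hit
Y → hit
S → hit
Y → hit
J → hit
Y → hit
S → hit
Y → hit
Z → miss, evict S, frames [J, Y, Z]
J → hit
Z → hit
J → hit
Z → hit
Page faults: 4.

4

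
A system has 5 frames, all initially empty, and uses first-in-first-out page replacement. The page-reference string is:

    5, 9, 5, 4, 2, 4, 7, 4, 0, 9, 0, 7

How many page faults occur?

6

5 -> fault, frames (5)
9 -> fault, frames (5 9)
5 -> hit
4 -> fault, frames (5 9 4)
2 -> fault, frames (5 9 4 2)
4 -> hit
7 -> fault, frames (5 9 4 2 7)
4 -> hit
0 -> fault, evict 5, frames (9 4 2 7 0)
9 -> hit
0 -> hit
7 -> hit
Page faults: 6.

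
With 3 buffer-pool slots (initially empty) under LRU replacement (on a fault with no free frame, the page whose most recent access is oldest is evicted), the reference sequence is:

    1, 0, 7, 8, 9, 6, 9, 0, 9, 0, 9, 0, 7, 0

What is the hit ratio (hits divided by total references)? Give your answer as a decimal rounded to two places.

1 → miss, frames (1)
0 → miss, frames (1 0)
7 → miss, frames (1 0 7)
8 → miss, evict 1, frames (0 7 8)
9 → miss, evict 0, frames (7 8 9)
6 → miss, evict 7, frames (8 9 6)
9 → hit
0 → miss, evict 8, frames (6 9 0)
9 → hit
0 → hit
9 → hit
0 → hit
7 → miss, evict 6, frames (9 0 7)
0 → hit
Hits: 6 of 14 references → 6/14 = 0.4286.

0.43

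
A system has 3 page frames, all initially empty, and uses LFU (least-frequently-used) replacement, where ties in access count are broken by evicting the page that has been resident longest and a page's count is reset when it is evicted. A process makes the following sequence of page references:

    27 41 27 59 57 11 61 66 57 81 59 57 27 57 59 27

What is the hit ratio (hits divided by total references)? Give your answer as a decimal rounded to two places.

27 -> fault, frames (27)
41 -> fault, frames (27 41)
27 -> hit
59 -> fault, frames (27 41 59)
57 -> fault, evict 41, frames (27 59 57)
11 -> fault, evict 59, frames (27 57 11)
61 -> fault, evict 57, frames (27 11 61)
66 -> fault, evict 11, frames (27 61 66)
57 -> fault, evict 61, frames (27 66 57)
81 -> fault, evict 66, frames (27 57 81)
59 -> fault, evict 57, frames (27 81 59)
57 -> fault, evict 81, frames (27 59 57)
27 -> hit
57 -> hit
59 -> hit
27 -> hit
Hits: 5 of 16 references → 5/16 = 0.3125.

0.31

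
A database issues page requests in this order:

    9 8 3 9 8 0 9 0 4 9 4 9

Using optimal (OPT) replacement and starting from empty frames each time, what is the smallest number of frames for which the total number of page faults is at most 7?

2

f=1: 12 faults
f=2: 6 faults
f=3: 5 faults
f=4: 5 faults
f=5: 5 faults
Smallest f with faults ≤ 7 is 2.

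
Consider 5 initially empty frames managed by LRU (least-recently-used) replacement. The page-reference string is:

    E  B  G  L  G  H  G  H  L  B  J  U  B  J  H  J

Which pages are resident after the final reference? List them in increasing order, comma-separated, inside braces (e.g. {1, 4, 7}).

E → fault, frames (E)
B → fault, frames (E B)
G → fault, frames (E B G)
L → fault, frames (E B G L)
G → hit
H → fault, frames (E B L G H)
G → hit
H → hit
L → hit
B → hit
J → fault, evict E, frames (G H L B J)
U → fault, evict G, frames (H L B J U)
B → hit
J → hit
H → hit
J → hit

{B, H, J, L, U}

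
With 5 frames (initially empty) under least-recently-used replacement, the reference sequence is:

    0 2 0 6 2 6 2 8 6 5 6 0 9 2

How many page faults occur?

0 -> miss, frames [0]
2 -> miss, frames [0, 2]
0 -> hit
6 -> miss, frames [2, 0, 6]
2 -> hit
6 -> hit
2 -> hit
8 -> miss, frames [0, 6, 2, 8]
6 -> hit
5 -> miss, frames [0, 2, 8, 6, 5]
6 -> hit
0 -> hit
9 -> miss, evict 2, frames [8, 5, 6, 0, 9]
2 -> miss, evict 8, frames [5, 6, 0, 9, 2]
Page faults: 7.

7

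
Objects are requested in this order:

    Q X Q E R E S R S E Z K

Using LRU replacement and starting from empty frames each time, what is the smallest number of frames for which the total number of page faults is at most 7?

f=1: 12 faults
f=2: 9 faults
f=3: 7 faults
f=4: 7 faults
f=5: 7 faults
f=6: 7 faults
f=7: 7 faults
Smallest f with faults ≤ 7 is 3.

3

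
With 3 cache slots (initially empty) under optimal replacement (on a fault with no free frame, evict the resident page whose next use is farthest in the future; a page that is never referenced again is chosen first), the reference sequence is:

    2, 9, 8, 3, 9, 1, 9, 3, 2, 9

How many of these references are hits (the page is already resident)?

4

2: miss, frames (2)
9: miss, frames (2 9)
8: miss, frames (2 9 8)
3: miss, evict 8, frames (2 9 3)
9: hit
1: miss, evict 2, frames (9 3 1)
9: hit
3: hit
2: miss, evict 1, frames (9 3 2)
9: hit
Hits: 4.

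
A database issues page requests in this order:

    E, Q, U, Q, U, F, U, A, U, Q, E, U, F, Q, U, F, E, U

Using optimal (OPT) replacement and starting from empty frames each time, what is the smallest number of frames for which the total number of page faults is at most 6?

f=1: 18 faults
f=2: 11 faults
f=3: 8 faults
f=4: 6 faults
f=5: 5 faults
Smallest f with faults ≤ 6 is 4.

4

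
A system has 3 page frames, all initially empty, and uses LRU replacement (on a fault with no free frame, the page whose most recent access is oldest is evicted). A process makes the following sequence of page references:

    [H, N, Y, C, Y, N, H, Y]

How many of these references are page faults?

5

H: miss, frames [H]
N: miss, frames [H, N]
Y: miss, frames [H, N, Y]
C: miss, evict H, frames [N, Y, C]
Y: hit
N: hit
H: miss, evict C, frames [Y, N, H]
Y: hit
Page faults: 5.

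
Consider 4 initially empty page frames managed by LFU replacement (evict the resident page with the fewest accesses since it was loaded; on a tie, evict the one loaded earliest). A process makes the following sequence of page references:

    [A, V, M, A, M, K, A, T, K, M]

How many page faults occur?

5

A → fault, frames (A)
V → fault, frames (A V)
M → fault, frames (A V M)
A → hit
M → hit
K → fault, frames (A V M K)
A → hit
T → fault, evict V, frames (A M K T)
K → hit
M → hit
Page faults: 5.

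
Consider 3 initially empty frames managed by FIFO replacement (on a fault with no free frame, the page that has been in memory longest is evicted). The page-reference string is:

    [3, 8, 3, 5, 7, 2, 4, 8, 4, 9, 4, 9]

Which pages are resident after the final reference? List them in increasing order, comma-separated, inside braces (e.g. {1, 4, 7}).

{4, 8, 9}

3 -> miss, frames [3]
8 -> miss, frames [3, 8]
3 -> hit
5 -> miss, frames [3, 8, 5]
7 -> miss, evict 3, frames [8, 5, 7]
2 -> miss, evict 8, frames [5, 7, 2]
4 -> miss, evict 5, frames [7, 2, 4]
8 -> miss, evict 7, frames [2, 4, 8]
4 -> hit
9 -> miss, evict 2, frames [4, 8, 9]
4 -> hit
9 -> hit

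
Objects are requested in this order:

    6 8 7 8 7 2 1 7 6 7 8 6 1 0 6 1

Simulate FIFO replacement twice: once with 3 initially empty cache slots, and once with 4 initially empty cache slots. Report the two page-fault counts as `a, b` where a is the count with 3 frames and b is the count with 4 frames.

3 frames: F F F . . F F . F F F . F F F . → 11 faults.
4 frames: F F F . . F F . F . F . . F . . → 8 faults.
8 < 11: adding a frame reduced faults, as is typical.

11, 8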